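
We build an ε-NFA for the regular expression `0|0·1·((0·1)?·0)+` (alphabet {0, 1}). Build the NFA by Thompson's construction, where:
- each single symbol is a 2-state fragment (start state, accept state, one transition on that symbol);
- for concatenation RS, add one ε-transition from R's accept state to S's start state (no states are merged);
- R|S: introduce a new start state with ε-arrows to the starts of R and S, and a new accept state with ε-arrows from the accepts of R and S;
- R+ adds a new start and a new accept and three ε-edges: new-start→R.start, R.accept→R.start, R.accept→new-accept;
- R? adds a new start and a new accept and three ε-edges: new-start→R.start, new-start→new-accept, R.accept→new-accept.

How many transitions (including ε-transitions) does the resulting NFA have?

20

Per subexpression:
Each of the 6 symbol leaves contributes 1 transition (1 symbol, 0 ε).
  0·1 = 3 transitions (2 symbol, 1 ε)
  (0·1)? = 6 transitions (2 symbol, 4 ε)
  (0·1)?·0 = 8 transitions (3 symbol, 5 ε)
  ((0·1)?·0)+ = 11 transitions (3 symbol, 8 ε)
  0·1·((0·1)?·0)+ = 15 transitions (5 symbol, 10 ε)
  0|0·1·((0·1)?·0)+ = 20 transitions (6 symbol, 14 ε)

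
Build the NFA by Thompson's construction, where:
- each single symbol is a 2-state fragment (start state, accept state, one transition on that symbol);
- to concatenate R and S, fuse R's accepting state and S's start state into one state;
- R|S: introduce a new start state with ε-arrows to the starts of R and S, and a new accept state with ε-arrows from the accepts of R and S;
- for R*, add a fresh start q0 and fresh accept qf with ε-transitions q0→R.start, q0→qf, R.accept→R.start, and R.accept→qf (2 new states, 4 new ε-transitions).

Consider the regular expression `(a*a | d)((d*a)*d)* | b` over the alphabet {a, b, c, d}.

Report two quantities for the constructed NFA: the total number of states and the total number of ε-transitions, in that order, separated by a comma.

22, 24

Recursing over subexpressions:
Each of the 7 symbol leaves contributes 2 states and 0 ε-transitions.
  a* : 4 states, 4 ε-transitions
  a*a : 5 states, 4 ε-transitions
  a*a | d : 9 states, 8 ε-transitions
  d* : 4 states, 4 ε-transitions
  d*a : 5 states, 4 ε-transitions
  (d*a)* : 7 states, 8 ε-transitions
  (d*a)*d : 8 states, 8 ε-transitions
  ((d*a)*d)* : 10 states, 12 ε-transitions
  (a*a | d)((d*a)*d)* : 18 states, 20 ε-transitions
  (a*a | d)((d*a)*d)* | b : 22 states, 24 ε-transitions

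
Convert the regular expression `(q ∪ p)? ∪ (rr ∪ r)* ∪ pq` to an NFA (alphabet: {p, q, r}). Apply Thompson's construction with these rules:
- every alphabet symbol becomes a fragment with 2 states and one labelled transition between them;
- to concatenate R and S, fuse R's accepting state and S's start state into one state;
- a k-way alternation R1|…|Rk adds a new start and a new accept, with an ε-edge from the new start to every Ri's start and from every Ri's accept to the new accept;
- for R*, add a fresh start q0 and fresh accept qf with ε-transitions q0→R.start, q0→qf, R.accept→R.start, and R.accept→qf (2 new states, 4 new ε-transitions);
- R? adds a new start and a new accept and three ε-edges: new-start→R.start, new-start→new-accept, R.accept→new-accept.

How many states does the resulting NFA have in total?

Recursing over subexpressions:
Each of the 7 symbol leaves contributes a 2-state fragment.
  q ∪ p : 6 states
  (q ∪ p)? : 8 states
  rr : 3 states
  rr ∪ r : 7 states
  (rr ∪ r)* : 9 states
  pq : 3 states
  (q ∪ p)? ∪ (rr ∪ r)* ∪ pq : 22 states

22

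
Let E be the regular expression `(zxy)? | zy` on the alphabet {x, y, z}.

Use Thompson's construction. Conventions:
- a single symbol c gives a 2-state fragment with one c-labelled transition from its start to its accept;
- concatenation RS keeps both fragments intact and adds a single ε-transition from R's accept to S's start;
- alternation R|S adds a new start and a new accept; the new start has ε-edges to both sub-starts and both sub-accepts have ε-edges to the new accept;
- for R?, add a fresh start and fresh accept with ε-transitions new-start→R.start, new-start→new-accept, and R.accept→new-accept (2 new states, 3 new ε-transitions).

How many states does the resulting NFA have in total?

Building bottom-up:
Each of the 5 symbol leaves contributes a 2-state fragment.
  zxy — 6 states
  (zxy)? — 8 states
  zy — 4 states
  (zxy)? | zy — 14 states

14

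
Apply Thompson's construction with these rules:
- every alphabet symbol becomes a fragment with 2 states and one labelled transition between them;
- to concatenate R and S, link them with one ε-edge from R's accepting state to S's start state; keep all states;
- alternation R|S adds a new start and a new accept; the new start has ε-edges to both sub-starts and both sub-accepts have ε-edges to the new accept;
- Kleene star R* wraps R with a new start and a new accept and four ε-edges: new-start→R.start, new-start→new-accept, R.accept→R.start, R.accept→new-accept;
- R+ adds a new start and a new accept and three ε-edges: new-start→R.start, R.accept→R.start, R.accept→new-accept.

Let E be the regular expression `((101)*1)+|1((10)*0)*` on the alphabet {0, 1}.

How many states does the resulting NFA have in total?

26

Per subexpression:
Each of the 8 symbol leaves contributes a 2-state fragment.
  101 = 6 states
  (101)* = 8 states
  (101)*1 = 10 states
  ((101)*1)+ = 12 states
  10 = 4 states
  (10)* = 6 states
  (10)*0 = 8 states
  ((10)*0)* = 10 states
  1((10)*0)* = 12 states
  ((101)*1)+|1((10)*0)* = 26 states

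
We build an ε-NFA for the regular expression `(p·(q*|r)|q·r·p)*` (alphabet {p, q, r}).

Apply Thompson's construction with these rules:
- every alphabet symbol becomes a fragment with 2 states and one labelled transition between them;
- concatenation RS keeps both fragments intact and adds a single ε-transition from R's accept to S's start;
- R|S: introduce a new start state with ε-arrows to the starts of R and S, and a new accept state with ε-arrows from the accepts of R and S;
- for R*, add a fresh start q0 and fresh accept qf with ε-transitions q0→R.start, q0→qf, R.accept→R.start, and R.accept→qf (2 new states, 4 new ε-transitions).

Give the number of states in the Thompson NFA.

20

Bottom-up over the parse tree:
Each of the 6 symbol leaves contributes a 2-state fragment.
  q* — 4 states
  q*|r — 8 states
  p·(q*|r) — 10 states
  q·r·p — 6 states
  p·(q*|r)|q·r·p — 18 states
  (p·(q*|r)|q·r·p)* — 20 states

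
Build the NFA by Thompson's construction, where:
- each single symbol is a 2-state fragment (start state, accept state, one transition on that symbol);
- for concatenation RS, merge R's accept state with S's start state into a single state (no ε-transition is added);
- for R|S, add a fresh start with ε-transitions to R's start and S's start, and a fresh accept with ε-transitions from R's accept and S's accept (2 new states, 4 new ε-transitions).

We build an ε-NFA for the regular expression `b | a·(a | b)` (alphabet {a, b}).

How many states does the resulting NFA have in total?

Recursing over subexpressions:
Each of the 4 symbol leaves contributes a 2-state fragment.
  a | b → 6 states
  a·(a | b) → 7 states
  b | a·(a | b) → 11 states

11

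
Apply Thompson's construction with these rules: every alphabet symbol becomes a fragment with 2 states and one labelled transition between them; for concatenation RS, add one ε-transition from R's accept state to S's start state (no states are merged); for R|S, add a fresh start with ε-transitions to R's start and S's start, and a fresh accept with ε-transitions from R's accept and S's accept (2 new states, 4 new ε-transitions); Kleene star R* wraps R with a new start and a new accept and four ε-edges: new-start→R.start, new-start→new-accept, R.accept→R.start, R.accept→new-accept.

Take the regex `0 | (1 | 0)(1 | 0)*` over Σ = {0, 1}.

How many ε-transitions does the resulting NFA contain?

Per subexpression:
Each of the 5 symbol leaves contributes 0 ε-transitions.
  1 | 0 → 4 ε-transitions
  1 | 0 → 4 ε-transitions
  (1 | 0)* → 8 ε-transitions
  (1 | 0)(1 | 0)* → 13 ε-transitions
  0 | (1 | 0)(1 | 0)* → 17 ε-transitions

17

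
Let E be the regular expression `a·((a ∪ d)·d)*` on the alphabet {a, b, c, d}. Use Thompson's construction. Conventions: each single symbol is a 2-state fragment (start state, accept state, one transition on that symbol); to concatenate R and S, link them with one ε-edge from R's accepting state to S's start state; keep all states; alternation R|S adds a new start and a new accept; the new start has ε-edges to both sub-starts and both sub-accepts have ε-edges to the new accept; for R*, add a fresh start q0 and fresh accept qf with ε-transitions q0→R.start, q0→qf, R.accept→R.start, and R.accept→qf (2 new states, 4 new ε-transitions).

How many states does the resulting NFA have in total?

Per subexpression:
Each of the 4 symbol leaves contributes a 2-state fragment.
  a ∪ d = 6 states
  (a ∪ d)·d = 8 states
  ((a ∪ d)·d)* = 10 states
  a·((a ∪ d)·d)* = 12 states

12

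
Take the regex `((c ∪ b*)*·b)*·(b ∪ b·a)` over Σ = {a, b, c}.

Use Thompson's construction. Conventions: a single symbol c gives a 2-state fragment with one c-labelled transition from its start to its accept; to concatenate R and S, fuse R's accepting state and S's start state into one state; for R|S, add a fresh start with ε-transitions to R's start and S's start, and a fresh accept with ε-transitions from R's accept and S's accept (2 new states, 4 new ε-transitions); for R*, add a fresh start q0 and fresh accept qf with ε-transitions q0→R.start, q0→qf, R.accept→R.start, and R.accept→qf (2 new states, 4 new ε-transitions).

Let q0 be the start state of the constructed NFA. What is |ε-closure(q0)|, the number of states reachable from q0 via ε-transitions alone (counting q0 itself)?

12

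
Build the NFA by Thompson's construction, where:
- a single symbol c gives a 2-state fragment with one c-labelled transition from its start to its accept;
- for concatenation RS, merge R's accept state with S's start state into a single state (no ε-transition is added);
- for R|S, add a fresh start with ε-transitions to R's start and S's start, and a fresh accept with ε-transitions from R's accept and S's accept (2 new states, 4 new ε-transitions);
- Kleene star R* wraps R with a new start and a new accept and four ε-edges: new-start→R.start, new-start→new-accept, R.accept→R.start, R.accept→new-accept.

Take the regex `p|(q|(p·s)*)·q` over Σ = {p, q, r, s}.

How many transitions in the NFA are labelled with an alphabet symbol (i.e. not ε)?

5

By structural recursion:
Each of the 5 symbol leaves contributes exactly 1 symbol transition.
  p·s : 2 symbol transitions
  (p·s)* : 2 symbol transitions
  q|(p·s)* : 3 symbol transitions
  (q|(p·s)*)·q : 4 symbol transitions
  p|(q|(p·s)*)·q : 5 symbol transitions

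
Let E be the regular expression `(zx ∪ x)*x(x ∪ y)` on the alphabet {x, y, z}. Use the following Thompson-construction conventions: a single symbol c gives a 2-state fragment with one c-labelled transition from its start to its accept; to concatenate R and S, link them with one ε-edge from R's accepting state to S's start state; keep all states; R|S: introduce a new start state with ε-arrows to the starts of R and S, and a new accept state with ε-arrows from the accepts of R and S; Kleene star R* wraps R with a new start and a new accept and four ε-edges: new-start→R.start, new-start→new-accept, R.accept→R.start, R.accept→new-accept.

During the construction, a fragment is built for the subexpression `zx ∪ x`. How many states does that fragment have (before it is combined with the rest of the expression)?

Fragment for `zx ∪ x`:
Each of the 3 symbol leaves contributes a 2-state fragment.
  zx — 4 states
  zx ∪ x — 8 states

8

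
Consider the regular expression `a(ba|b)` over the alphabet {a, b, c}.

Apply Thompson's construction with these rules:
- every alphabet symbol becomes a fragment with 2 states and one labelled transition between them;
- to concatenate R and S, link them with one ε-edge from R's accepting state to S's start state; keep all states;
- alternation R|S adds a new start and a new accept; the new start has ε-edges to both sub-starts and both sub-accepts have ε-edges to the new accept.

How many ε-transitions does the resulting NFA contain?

6

Building bottom-up:
Each of the 4 symbol leaves contributes 0 ε-transitions.
  ba : 1 ε-transition
  ba|b : 5 ε-transitions
  a(ba|b) : 6 ε-transitions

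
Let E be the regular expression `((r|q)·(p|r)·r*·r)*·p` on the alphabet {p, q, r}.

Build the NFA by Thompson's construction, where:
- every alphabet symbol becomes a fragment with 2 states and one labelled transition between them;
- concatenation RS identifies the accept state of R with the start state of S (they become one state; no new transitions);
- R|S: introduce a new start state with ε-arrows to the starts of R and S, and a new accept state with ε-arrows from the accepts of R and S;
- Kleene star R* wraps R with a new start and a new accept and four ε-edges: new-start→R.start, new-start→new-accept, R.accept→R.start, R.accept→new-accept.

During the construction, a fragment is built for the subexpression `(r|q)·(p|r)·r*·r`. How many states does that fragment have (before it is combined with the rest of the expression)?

Fragment for `(r|q)·(p|r)·r*·r`:
Each of the 6 symbol leaves contributes a 2-state fragment.
  r|q = 6 states
  p|r = 6 states
  r* = 4 states
  (r|q)·(p|r)·r*·r = 15 states

15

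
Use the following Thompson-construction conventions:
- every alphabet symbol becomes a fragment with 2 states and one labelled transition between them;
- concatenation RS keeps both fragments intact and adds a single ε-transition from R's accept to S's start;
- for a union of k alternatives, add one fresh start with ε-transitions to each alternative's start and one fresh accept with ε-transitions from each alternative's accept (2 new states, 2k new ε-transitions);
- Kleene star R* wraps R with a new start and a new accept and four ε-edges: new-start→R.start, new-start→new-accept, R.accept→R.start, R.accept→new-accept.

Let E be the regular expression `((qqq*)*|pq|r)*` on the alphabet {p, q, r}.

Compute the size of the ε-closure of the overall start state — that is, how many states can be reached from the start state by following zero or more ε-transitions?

Work bottom-up. For each fragment F, track |ε-closure(F.start)| and whether F's accept lies in that closure (i.e. whether F accepts ε). A single-symbol fragment has closure size 1 and does not accept ε.
  q* → the star's fresh start ε-reaches both the body's start and the fresh accept: |closure| = 2 + 1 = 3
  qqq* → |closure| equals the left operand's closure size = 1 (its accept is not ε-reachable, so the closure stops there)
  (qqq*)* → |closure| = 1 (new start) + 1 (body) + 1 (new accept) = 3
  pq → |closure| equals the left operand's closure size = 1 (its accept is not ε-reachable, so the closure stops there)
  (qqq*)*|pq|r → new start ε-reaches every alternative's start; at least one alternative accepts ε, so the union's new accept is reached too: |closure| = 1 + 3 + 1 + 1 + 1 = 7
  ((qqq*)*|pq|r)* → |closure| = 1 (new start) + 7 (body) + 1 (new accept) = 9

9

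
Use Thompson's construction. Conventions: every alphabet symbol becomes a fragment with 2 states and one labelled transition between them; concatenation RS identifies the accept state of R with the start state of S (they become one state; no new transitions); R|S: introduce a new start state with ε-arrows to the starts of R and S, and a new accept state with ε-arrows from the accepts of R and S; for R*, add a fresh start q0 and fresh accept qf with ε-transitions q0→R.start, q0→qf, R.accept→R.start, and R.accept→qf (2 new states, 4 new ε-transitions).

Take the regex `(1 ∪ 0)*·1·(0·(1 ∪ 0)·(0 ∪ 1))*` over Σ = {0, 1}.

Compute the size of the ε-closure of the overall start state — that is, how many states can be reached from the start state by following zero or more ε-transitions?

5

Compute the ε-closure size of each fragment's start state recursively; a symbol fragment's start has no outgoing ε-edge, so its closure is just itself (size 1).
  1 ∪ 0 : new start ε-reaches every alternative's start; none of them accept ε, so the new accept is not reached: |closure| = 1 + 1 + 1 = 3
  (1 ∪ 0)* : new start has ε-edges to the inner start and to the new accept, so |closure| = 2 + 3 = 5
  1 ∪ 0 : new start ε-reaches every alternative's start; none of them accept ε, so the new accept is not reached: |closure| = 1 + 1 + 1 = 3
  0 ∪ 1 : |closure| = 1 + 1 + 1 = 3 (the new accept is not ε-reachable since no branch accepts ε)
  0·(1 ∪ 0)·(0 ∪ 1) : |closure| equals the left operand's closure size = 1 (its accept is not ε-reachable, so the closure stops there)
  (0·(1 ∪ 0)·(0 ∪ 1))* : new start has ε-edges to the inner start and to the new accept, so |closure| = 2 + 1 = 3
  (1 ∪ 0)*·1·(0·(1 ∪ 0)·(0 ∪ 1))* : the left operand accepts ε, so the closure extends into the next operand (the shared merged state is already counted); |closure| = 5 + (1−1) = 5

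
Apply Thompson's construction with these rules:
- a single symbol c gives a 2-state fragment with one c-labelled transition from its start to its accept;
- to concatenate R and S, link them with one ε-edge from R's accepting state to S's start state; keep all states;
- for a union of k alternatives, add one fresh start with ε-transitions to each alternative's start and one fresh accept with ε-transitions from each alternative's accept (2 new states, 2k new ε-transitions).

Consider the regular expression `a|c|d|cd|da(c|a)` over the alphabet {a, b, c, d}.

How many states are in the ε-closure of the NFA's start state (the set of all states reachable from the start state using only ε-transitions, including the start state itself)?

Compute the ε-closure size of each fragment's start state recursively; a symbol fragment's start has no outgoing ε-edge, so its closure is just itself (size 1).
  cd → C equals the left operand's closure size = 1 (its accept is not ε-reachable, so the closure stops there)
  c|a → new start ε-reaches every alternative's start; none of them accept ε, so the new accept is not reached: C = 1 + 1 + 1 = 3
  da(c|a) → same as the first factor's closure: C = 1
  a|c|d|cd|da(c|a) → C = 1 + 1 + 1 + 1 + 1 + 1 = 6 (the new accept is not ε-reachable since no branch accepts ε)

6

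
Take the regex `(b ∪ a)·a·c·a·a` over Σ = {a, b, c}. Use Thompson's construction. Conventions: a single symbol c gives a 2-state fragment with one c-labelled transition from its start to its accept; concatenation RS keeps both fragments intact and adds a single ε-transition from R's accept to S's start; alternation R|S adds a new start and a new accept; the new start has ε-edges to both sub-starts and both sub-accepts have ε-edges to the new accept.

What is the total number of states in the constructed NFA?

Recursing over subexpressions:
Each of the 6 symbol leaves contributes a 2-state fragment.
  b ∪ a — 6 states
  (b ∪ a)·a·c·a·a — 14 states

14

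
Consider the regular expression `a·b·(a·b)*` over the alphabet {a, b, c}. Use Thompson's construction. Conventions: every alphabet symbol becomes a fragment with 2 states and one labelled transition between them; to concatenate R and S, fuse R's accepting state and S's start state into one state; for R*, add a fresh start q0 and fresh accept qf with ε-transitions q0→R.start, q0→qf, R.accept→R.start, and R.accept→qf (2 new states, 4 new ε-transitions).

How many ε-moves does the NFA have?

4

By structural recursion:
Each of the 4 symbol leaves contributes 0 ε-transitions.
  a·b = 0 ε-transitions
  (a·b)* = 4 ε-transitions
  a·b·(a·b)* = 4 ε-transitions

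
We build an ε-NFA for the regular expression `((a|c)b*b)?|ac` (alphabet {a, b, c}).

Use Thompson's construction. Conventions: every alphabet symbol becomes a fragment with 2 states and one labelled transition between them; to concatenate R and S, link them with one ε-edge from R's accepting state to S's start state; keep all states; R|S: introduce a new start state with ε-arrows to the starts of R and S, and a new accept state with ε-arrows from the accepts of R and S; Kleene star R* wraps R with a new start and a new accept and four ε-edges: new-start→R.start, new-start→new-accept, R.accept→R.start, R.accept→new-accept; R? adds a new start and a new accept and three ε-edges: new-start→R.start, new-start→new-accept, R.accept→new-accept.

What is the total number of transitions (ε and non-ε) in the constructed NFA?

Building bottom-up:
Each of the 6 symbol leaves contributes 1 transition (1 symbol, 0 ε).
  a|c → 6 transitions (2 symbol, 4 ε)
  b* → 5 transitions (1 symbol, 4 ε)
  (a|c)b*b → 14 transitions (4 symbol, 10 ε)
  ((a|c)b*b)? → 17 transitions (4 symbol, 13 ε)
  ac → 3 transitions (2 symbol, 1 ε)
  ((a|c)b*b)?|ac → 24 transitions (6 symbol, 18 ε)

24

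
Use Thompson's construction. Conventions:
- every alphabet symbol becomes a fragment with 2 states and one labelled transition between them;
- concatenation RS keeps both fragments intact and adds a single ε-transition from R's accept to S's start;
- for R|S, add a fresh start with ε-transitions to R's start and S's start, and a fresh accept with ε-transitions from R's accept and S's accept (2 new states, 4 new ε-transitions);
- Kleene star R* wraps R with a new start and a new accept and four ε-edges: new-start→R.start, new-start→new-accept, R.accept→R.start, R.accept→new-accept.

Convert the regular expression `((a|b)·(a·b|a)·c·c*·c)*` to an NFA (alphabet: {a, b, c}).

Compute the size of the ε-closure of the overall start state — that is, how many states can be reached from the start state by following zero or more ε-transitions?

Work bottom-up. For each fragment F, track |ε-closure(F.start)| and whether F's accept lies in that closure (i.e. whether F accepts ε). A single-symbol fragment has closure size 1 and does not accept ε.
  a|b — C = 1 + 1 + 1 = 3 (the new accept is not ε-reachable since no branch accepts ε)
  a·b — C equals the left operand's closure size = 1 (its accept is not ε-reachable, so the closure stops there)
  a·b|a — C = 1 + 1 + 1 = 3 (the new accept is not ε-reachable since no branch accepts ε)
  c* — the star's fresh start ε-reaches both the body's start and the fresh accept: C = 2 + 1 = 3
  (a|b)·(a·b|a)·c·c*·c — same as the first factor's closure: C = 3
  ((a|b)·(a·b|a)·c·c*·c)* — new start has ε-edges to the inner start and to the new accept, so C = 2 + 3 = 5

5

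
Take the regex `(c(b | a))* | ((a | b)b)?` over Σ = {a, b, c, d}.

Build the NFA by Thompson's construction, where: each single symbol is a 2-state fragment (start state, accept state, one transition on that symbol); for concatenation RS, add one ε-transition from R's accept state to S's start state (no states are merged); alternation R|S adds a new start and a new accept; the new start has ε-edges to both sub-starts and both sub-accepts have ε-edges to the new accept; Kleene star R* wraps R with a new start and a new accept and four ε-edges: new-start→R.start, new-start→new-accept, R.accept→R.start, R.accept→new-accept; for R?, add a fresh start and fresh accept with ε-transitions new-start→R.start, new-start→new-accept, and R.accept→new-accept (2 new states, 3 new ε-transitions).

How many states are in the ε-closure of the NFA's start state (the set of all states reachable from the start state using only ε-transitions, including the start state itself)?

10

Work bottom-up. For each fragment F, track |ε-closure(F.start)| and whether F's accept lies in that closure (i.e. whether F accepts ε). A single-symbol fragment has closure size 1 and does not accept ε.
  b | a : new start ε-reaches every alternative's start; none of them accept ε, so the new accept is not reached: C = 1 + 1 + 1 = 3
  c(b | a) : C equals the left operand's closure size = 1 (its accept is not ε-reachable, so the closure stops there)
  (c(b | a))* : the star's fresh start ε-reaches both the body's start and the fresh accept: C = 2 + 1 = 3
  a | b : new start ε-reaches every alternative's start; none of them accept ε, so the new accept is not reached: C = 1 + 1 + 1 = 3
  (a | b)b : C equals the left operand's closure size = 3 (its accept is not ε-reachable, so the closure stops there)
  ((a | b)b)? : new start has ε-edges to the inner start and to the new accept, so C = 2 + 3 = 5
  (c(b | a))* | ((a | b)b)? : new start ε-reaches every alternative's start; at least one alternative accepts ε, so the union's new accept is reached too: C = 1 + 3 + 5 + 1 = 10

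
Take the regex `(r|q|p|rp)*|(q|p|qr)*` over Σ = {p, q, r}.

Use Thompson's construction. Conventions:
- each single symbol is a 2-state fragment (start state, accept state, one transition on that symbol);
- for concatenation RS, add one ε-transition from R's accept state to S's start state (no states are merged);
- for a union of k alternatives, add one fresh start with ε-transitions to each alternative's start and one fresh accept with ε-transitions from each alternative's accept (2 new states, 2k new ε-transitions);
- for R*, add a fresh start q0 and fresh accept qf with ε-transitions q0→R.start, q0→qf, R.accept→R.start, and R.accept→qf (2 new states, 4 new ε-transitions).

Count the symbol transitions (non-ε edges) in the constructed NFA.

9

Building bottom-up:
Each of the 9 symbol leaves contributes exactly 1 symbol transition.
  rp → 2 symbol transitions
  r|q|p|rp → 5 symbol transitions
  (r|q|p|rp)* → 5 symbol transitions
  qr → 2 symbol transitions
  q|p|qr → 4 symbol transitions
  (q|p|qr)* → 4 symbol transitions
  (r|q|p|rp)*|(q|p|qr)* → 9 symbol transitions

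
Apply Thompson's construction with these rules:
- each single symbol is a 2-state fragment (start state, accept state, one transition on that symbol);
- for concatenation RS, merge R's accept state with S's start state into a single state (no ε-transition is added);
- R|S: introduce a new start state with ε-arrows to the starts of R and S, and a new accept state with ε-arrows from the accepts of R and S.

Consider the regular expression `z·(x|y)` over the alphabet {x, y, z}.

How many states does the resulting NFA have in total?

7

Per subexpression:
Each of the 3 symbol leaves contributes a 2-state fragment.
  x|y : 6 states
  z·(x|y) : 7 states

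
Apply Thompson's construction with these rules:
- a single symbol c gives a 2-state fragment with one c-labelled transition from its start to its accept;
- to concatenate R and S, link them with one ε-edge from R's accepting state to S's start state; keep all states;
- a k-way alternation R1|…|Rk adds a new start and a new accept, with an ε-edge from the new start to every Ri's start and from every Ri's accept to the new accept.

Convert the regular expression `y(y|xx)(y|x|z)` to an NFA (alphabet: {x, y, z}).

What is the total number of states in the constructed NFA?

18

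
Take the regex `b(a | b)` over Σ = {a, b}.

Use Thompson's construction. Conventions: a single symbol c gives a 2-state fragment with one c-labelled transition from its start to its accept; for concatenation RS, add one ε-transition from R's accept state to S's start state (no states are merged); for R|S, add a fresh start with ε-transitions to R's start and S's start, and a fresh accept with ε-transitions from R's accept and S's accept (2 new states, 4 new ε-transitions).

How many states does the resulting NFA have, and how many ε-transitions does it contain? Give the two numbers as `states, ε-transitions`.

8, 5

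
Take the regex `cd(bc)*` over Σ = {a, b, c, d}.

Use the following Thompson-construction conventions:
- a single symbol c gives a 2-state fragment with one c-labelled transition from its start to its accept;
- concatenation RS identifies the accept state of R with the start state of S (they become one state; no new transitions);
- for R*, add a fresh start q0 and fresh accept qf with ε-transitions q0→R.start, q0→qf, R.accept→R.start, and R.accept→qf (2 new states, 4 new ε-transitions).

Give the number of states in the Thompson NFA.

7

Per subexpression:
Each of the 4 symbol leaves contributes a 2-state fragment.
  bc : 3 states
  (bc)* : 5 states
  cd(bc)* : 7 states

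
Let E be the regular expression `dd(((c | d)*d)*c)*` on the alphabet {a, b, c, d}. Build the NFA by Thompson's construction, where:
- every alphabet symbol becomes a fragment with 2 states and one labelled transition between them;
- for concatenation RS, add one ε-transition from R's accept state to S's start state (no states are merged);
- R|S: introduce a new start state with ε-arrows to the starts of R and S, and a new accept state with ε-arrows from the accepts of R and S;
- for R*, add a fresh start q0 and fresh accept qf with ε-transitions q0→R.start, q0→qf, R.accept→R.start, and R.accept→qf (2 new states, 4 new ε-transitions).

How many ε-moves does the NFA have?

Building bottom-up:
Each of the 6 symbol leaves contributes 0 ε-transitions.
  c | d → 4 ε-transitions
  (c | d)* → 8 ε-transitions
  (c | d)*d → 9 ε-transitions
  ((c | d)*d)* → 13 ε-transitions
  ((c | d)*d)*c → 14 ε-transitions
  (((c | d)*d)*c)* → 18 ε-transitions
  dd(((c | d)*d)*c)* → 20 ε-transitions

20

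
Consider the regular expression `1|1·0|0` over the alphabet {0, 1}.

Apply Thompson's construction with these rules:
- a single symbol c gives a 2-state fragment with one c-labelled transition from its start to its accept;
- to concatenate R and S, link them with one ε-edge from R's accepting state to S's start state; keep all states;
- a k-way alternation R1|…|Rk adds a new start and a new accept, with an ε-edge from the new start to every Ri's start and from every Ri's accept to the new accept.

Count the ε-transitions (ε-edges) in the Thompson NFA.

Building bottom-up:
Each of the 4 symbol leaves contributes 0 ε-transitions.
  1·0 → 1 ε-transition
  1|1·0|0 → 7 ε-transitions

7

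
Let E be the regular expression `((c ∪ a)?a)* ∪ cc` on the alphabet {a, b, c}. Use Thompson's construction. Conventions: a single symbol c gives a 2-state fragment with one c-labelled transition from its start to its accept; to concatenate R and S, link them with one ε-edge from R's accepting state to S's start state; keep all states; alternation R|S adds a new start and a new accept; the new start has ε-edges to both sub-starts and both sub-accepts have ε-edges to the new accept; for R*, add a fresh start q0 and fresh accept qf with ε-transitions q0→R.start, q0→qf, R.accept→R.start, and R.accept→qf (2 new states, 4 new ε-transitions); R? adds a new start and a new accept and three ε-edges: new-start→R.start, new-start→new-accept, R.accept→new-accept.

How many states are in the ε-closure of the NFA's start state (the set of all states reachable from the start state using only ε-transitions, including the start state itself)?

11

Let C(F) = |ε-closure(F.start)| within fragment F, and note whether F accepts ε. Symbol fragments have C = 1 and do not accept ε. Then:
  c ∪ a → |closure| = 1 + 1 + 1 = 3 (the new accept is not ε-reachable since no branch accepts ε)
  (c ∪ a)? → |closure| = 1 (new start) + 3 (body) + 1 (new accept, via ε) = 5
  (c ∪ a)?a → |closure| = 5 + 1 = 6 (closure spills across the concat boundary because the left factor accepts ε)
  ((c ∪ a)?a)* → the star's fresh start ε-reaches both the body's start and the fresh accept: |closure| = 2 + 6 = 8
  cc → same as the first factor's closure: |closure| = 1
  ((c ∪ a)?a)* ∪ cc → |closure| = 1 (new start) + (8 + 1) + 1 (new accept, since some branch ε-reaches its own accept) = 11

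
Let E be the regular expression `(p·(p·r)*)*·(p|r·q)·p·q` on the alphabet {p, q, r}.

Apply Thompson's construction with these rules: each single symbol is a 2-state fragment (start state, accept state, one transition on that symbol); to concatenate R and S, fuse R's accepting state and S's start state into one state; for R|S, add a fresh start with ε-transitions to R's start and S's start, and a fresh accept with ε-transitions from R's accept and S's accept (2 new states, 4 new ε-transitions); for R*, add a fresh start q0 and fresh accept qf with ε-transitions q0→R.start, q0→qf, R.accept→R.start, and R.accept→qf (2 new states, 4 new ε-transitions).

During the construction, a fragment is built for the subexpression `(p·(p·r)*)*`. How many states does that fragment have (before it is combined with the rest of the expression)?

Fragment for `(p·(p·r)*)*`:
Each of the 3 symbol leaves contributes a 2-state fragment.
  p·r : 3 states
  (p·r)* : 5 states
  p·(p·r)* : 6 states
  (p·(p·r)*)* : 8 states

8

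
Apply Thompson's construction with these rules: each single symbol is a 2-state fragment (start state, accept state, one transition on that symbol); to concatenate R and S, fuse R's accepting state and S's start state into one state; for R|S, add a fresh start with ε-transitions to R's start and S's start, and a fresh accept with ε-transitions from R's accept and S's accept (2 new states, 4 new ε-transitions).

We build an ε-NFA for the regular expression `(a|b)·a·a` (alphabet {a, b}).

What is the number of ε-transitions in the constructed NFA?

4

Recursing over subexpressions:
Each of the 4 symbol leaves contributes 0 ε-transitions.
  a|b → 4 ε-transitions
  (a|b)·a·a → 4 ε-transitions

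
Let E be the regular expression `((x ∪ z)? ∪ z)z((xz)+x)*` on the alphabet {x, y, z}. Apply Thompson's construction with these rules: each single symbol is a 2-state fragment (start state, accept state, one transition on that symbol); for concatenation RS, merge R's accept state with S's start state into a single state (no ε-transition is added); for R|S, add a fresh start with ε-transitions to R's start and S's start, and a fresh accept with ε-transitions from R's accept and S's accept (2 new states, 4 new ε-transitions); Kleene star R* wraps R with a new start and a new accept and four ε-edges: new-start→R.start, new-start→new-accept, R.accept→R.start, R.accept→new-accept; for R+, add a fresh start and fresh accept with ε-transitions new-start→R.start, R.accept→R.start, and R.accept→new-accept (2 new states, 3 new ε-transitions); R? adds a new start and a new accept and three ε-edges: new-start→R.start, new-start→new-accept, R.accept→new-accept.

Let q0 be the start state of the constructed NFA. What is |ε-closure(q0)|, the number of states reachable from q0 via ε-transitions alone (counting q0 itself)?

Compute the ε-closure size of each fragment's start state recursively; a symbol fragment's start has no outgoing ε-edge, so its closure is just itself (size 1).
  x ∪ z → new start ε-reaches every alternative's start; none of them accept ε, so the new accept is not reached: |ε-closure| = 1 + 1 + 1 = 3
  (x ∪ z)? → new start has ε-edges to the inner start and to the new accept, so |ε-closure| = 2 + 3 = 5
  (x ∪ z)? ∪ z → new start ε-reaches every alternative's start; at least one alternative accepts ε, so the union's new accept is reached too: |ε-closure| = 1 + 5 + 1 + 1 = 8
  xz → |ε-closure| equals the left operand's closure size = 1 (its accept is not ε-reachable, so the closure stops there)
  (xz)+ → |ε-closure| = 1 + 1 = 2 (the body doesn't accept ε, so the new accept is not reached)
  (xz)+x → |ε-closure| equals the left operand's closure size = 2 (its accept is not ε-reachable, so the closure stops there)
  ((xz)+x)* → |ε-closure| = 1 (new start) + 2 (body) + 1 (new accept) = 4
  ((x ∪ z)? ∪ z)z((xz)+x)* → |ε-closure| = 8 + (1−1) = 8 (closure spills across the concat boundary because the left factor accepts ε)

8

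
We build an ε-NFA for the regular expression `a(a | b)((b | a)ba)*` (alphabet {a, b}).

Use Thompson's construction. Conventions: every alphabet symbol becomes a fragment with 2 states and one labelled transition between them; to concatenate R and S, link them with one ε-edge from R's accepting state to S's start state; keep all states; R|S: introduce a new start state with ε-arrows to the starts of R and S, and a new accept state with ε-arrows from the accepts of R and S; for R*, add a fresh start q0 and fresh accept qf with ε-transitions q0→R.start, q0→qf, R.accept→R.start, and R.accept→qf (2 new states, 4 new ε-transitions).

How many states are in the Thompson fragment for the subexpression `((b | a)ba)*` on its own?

12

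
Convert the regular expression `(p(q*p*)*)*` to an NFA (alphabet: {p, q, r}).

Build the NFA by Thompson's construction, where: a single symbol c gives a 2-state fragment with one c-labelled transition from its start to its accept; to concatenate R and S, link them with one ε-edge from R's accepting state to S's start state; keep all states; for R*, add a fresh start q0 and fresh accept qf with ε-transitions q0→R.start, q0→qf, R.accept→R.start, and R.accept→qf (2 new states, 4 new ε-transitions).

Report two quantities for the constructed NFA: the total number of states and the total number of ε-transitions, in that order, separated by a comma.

14, 18

Recursing over subexpressions:
Each of the 3 symbol leaves contributes 2 states and 0 ε-transitions.
  q* — 4 states, 4 ε-transitions
  p* — 4 states, 4 ε-transitions
  q*p* — 8 states, 9 ε-transitions
  (q*p*)* — 10 states, 13 ε-transitions
  p(q*p*)* — 12 states, 14 ε-transitions
  (p(q*p*)*)* — 14 states, 18 ε-transitions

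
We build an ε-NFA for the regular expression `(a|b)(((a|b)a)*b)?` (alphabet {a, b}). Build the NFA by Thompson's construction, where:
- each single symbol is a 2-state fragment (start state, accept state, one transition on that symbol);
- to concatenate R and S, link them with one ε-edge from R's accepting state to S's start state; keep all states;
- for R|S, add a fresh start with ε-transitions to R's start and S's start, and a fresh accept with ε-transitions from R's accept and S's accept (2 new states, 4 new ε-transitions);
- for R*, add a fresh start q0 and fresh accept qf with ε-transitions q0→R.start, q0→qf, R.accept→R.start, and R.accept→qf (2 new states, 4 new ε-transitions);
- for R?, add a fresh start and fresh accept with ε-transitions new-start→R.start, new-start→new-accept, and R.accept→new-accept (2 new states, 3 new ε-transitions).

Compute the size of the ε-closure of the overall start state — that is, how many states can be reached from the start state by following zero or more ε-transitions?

3

Work bottom-up. For each fragment F, track |ε-closure(F.start)| and whether F's accept lies in that closure (i.e. whether F accepts ε). A single-symbol fragment has closure size 1 and does not accept ε.
  a|b → |ε-closure| = 1 + 1 + 1 = 3 (the new accept is not ε-reachable since no branch accepts ε)
  a|b → new start ε-reaches every alternative's start; none of them accept ε, so the new accept is not reached: |ε-closure| = 1 + 1 + 1 = 3
  (a|b)a → same as the first factor's closure: |ε-closure| = 3
  ((a|b)a)* → the star's fresh start ε-reaches both the body's start and the fresh accept: |ε-closure| = 2 + 3 = 5
  ((a|b)a)*b → |ε-closure| = 5 + 1 = 6 (closure spills across the concat boundary because the left factor accepts ε)
  (((a|b)a)*b)? → new start has ε-edges to the inner start and to the new accept, so |ε-closure| = 2 + 6 = 8
  (a|b)(((a|b)a)*b)? → |ε-closure| equals the left operand's closure size = 3 (its accept is not ε-reachable, so the closure stops there)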